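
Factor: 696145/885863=5^1*11^( - 1)*2777^( - 1 )*4801^1 = 24005/30547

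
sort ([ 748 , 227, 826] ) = [ 227 , 748, 826] 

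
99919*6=599514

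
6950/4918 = 1 + 1016/2459   =  1.41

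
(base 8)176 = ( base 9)150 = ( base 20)66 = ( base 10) 126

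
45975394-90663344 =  - 44687950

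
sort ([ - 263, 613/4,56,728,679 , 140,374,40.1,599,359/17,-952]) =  [ - 952, - 263,359/17, 40.1, 56,140,613/4,374, 599,679,  728] 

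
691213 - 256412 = 434801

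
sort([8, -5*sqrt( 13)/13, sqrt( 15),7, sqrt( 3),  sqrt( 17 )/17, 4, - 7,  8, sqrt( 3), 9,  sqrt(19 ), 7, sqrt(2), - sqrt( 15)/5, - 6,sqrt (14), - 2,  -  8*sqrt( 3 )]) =[ - 8 *sqrt (3), - 7, -6, - 2,-5 *sqrt (13 ) /13 , - sqrt( 15)/5, sqrt( 17 ) /17 , sqrt( 2), sqrt (3),sqrt(3 ),sqrt( 14), sqrt(15),  4, sqrt( 19), 7, 7, 8, 8, 9 ] 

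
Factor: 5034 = 2^1*3^1*839^1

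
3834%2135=1699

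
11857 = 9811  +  2046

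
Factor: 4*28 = 2^4*7^1  =  112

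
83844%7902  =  4824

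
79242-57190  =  22052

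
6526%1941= 703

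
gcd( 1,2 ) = 1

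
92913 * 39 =3623607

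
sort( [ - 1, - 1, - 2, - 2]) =[ -2, - 2, - 1, - 1] 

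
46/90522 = 23/45261  =  0.00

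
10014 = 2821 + 7193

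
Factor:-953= -953^1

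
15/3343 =15/3343 =0.00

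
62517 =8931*7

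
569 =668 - 99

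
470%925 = 470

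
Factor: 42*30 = 1260 = 2^2*3^2*5^1*7^1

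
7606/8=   3803/4 = 950.75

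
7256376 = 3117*2328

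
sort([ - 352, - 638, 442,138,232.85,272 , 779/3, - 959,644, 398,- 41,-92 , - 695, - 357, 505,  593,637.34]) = [-959, - 695, - 638, - 357, - 352, - 92, - 41, 138 , 232.85,779/3,  272,398,442,505,593 , 637.34, 644 ]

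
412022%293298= 118724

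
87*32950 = 2866650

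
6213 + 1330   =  7543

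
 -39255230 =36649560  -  75904790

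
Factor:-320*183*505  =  -29572800 = - 2^6*3^1*5^2*61^1*101^1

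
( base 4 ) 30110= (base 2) 1100010100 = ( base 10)788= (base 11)657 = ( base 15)378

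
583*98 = 57134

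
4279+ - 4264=15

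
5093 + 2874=7967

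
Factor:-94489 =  - 61^1*1549^1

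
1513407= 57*26551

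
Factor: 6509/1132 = 2^(-2 ) * 23^1 = 23/4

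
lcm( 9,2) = 18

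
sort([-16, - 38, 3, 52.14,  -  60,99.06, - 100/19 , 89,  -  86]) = [  -  86,-60, - 38,-16,-100/19, 3, 52.14,89, 99.06]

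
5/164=5/164 =0.03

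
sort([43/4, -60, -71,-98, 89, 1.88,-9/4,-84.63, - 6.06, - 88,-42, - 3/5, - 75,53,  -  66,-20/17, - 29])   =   [ - 98,  -  88 , - 84.63,- 75,  -  71,  -  66, - 60, - 42,-29,-6.06,-9/4, - 20/17,-3/5, 1.88 , 43/4,53, 89]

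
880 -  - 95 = 975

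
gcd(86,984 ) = 2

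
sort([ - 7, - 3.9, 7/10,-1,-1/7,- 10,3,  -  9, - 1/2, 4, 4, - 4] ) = [ - 10, - 9, - 7, - 4, - 3.9, - 1,  -  1/2, - 1/7, 7/10,  3 , 4, 4]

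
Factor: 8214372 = 2^2 *3^8*313^1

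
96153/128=96153/128= 751.20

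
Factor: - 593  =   - 593^1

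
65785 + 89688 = 155473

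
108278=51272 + 57006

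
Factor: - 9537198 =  - 2^1*  3^1*11^1 * 83^1 * 1741^1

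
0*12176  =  0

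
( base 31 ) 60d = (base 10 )5779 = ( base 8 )13223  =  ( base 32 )5kj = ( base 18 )HF1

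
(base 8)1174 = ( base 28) mk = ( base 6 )2540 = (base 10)636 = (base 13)39c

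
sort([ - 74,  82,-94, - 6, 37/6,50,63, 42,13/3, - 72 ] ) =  [-94, -74,- 72,-6,13/3, 37/6,  42,50 , 63,82] 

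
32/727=32/727 = 0.04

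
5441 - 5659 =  - 218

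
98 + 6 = 104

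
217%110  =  107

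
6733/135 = 6733/135 = 49.87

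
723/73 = 723/73 = 9.90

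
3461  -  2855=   606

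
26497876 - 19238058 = 7259818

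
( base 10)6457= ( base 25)A87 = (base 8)14471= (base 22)D7B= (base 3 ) 22212011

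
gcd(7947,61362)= 9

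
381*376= 143256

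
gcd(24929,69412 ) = 1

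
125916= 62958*2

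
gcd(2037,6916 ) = 7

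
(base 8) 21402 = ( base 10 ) 8962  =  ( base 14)33A2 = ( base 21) K6G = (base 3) 110021221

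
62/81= 62/81=0.77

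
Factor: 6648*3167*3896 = 82027225536 = 2^6 * 3^1 * 277^1*487^1 *3167^1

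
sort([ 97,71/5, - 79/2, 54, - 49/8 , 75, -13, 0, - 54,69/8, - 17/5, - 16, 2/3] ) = [ - 54, - 79/2,-16, - 13, - 49/8 , - 17/5,0, 2/3, 69/8, 71/5,54 , 75,97]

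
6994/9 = 777 + 1/9  =  777.11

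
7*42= 294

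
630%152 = 22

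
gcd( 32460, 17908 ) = 4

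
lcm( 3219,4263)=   157731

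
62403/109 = 62403/109 = 572.50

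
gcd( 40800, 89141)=1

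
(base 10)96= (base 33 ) 2u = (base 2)1100000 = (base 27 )3F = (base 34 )2S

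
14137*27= 381699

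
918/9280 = 459/4640 = 0.10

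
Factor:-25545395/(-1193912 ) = 2^( - 3)*5^1*31^1*149239^( - 1)*164809^1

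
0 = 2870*0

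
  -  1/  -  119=1/119=0.01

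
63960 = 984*65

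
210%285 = 210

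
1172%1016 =156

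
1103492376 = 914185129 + 189307247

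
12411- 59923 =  - 47512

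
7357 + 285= 7642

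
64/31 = 64/31 =2.06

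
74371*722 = 53695862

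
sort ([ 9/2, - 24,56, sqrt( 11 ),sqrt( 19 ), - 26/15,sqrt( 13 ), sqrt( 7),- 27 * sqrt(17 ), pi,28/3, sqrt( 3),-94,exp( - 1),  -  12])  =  [ -27 * sqrt( 17), - 94 , - 24 ,- 12, - 26/15,  exp(  -  1 ), sqrt ( 3 ), sqrt (7 ), pi,sqrt( 11 ),sqrt( 13 ),  sqrt( 19 ),9/2 , 28/3  ,  56 ]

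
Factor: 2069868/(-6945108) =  - 172489/578759 = - 19^ (-1)*83^( - 1)*367^( - 1)*172489^1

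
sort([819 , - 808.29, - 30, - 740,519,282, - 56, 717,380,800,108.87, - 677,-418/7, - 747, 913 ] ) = [  -  808.29, - 747, - 740, - 677, - 418/7,  -  56,-30,108.87,282  ,  380,519,717, 800,819,913 ] 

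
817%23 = 12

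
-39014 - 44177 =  - 83191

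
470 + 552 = 1022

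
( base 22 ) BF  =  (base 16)101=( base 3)100112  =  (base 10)257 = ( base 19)DA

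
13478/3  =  4492 + 2/3 = 4492.67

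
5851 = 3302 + 2549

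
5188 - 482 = 4706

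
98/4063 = 98/4063=0.02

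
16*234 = 3744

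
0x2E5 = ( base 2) 1011100101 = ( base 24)16l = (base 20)1h1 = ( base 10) 741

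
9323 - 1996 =7327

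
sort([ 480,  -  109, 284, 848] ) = [ - 109 , 284,480, 848] 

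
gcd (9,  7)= 1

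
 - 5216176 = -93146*56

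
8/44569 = 8/44569= 0.00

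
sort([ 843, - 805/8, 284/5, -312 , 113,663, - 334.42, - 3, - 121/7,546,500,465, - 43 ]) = [ - 334.42, - 312,- 805/8, - 43 , - 121/7, - 3,284/5, 113,  465 , 500,  546,663 , 843]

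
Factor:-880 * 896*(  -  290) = 228659200 = 2^12*5^2*7^1*11^1*29^1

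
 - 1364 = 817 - 2181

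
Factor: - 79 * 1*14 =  - 1106 = - 2^1*7^1*79^1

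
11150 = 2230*5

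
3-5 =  - 2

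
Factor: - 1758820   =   - 2^2*5^1* 7^1*17^1*739^1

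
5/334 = 5/334=0.01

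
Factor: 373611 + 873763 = 2^1*397^1*1571^1 = 1247374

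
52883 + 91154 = 144037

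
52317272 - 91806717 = - 39489445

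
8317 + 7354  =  15671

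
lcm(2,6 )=6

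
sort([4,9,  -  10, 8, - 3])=[ - 10 , - 3, 4, 8,9]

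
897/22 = 40+17/22 = 40.77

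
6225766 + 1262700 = 7488466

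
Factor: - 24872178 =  - 2^1*3^1*19^2*11483^1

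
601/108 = 601/108 = 5.56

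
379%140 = 99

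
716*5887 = 4215092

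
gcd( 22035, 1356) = 339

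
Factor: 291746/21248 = 145873/10624 = 2^(- 7)*7^2*13^1*83^( - 1 )*  229^1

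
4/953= 4/953=0.00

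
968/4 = 242= 242.00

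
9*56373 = 507357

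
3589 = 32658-29069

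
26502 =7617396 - 7590894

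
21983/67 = 21983/67 = 328.10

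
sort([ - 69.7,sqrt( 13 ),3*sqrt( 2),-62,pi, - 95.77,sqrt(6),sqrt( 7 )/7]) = [ - 95.77, - 69.7, - 62, sqrt(7)/7, sqrt(6), pi,  sqrt( 13 ), 3*sqrt( 2 )]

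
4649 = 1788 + 2861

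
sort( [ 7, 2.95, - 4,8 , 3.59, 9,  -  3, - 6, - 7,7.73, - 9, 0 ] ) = [ - 9, - 7 , - 6, - 4,-3,0,2.95, 3.59,  7,7.73,8, 9]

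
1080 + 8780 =9860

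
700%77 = 7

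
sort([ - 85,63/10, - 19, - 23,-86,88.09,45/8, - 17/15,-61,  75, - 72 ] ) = [ - 86, - 85 , - 72, - 61, - 23, - 19 , - 17/15,45/8, 63/10,75 , 88.09]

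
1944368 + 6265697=8210065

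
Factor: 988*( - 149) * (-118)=2^3*13^1*19^1*59^1*149^1 = 17371016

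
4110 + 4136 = 8246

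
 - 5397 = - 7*771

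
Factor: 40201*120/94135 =2^3*3^1*7^1*67^(-1) * 281^ ( - 1) *5743^1 = 964824/18827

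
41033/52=789 +5/52 = 789.10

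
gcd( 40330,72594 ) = 8066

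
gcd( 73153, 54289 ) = 1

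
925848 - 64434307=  - 63508459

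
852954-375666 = 477288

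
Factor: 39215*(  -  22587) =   -  885749205 = - 3^1 * 5^1*11^1*23^1*31^1*7529^1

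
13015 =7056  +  5959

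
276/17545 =276/17545 = 0.02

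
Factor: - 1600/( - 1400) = 8/7 = 2^3*7^ ( - 1 ) 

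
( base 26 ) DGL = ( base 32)909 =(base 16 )2409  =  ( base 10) 9225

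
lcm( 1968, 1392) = 57072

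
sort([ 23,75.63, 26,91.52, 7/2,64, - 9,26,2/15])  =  [ - 9,2/15, 7/2, 23,26,26, 64,75.63,91.52]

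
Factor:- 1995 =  - 3^1*5^1*7^1*19^1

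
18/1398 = 3/233= 0.01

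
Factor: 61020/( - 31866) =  -2^1*3^2*5^1*47^(-1 ) = - 90/47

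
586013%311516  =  274497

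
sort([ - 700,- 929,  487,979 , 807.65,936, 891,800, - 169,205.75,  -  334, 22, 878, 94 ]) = [ - 929,-700,-334,-169 , 22,94, 205.75, 487,800,807.65, 878  ,  891 , 936,  979 ]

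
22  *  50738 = 1116236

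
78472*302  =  23698544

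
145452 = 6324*23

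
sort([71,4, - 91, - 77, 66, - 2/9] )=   [-91, - 77, - 2/9,4,66, 71 ]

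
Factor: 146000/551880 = 50/189 = 2^1*3^( - 3)*5^2* 7^( -1 ) 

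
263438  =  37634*7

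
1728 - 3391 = - 1663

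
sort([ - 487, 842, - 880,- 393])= [ - 880, - 487, - 393, 842 ] 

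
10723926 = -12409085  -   - 23133011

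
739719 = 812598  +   - 72879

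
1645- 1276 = 369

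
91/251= 91/251 = 0.36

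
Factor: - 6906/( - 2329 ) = 2^1*3^1*17^( - 1)*137^(- 1)*1151^1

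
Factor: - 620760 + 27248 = - 593512 = -2^3*74189^1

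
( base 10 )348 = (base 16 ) 15C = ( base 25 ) DN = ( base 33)ai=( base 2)101011100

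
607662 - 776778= - 169116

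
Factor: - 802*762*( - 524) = 2^4*3^1*  127^1*131^1*401^1 = 320228976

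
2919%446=243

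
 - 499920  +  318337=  - 181583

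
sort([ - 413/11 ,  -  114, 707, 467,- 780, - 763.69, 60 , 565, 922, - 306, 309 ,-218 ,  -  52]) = [ - 780, - 763.69,-306 , - 218,  -  114, - 52, - 413/11,60, 309, 467, 565, 707,922]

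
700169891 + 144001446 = 844171337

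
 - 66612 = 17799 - 84411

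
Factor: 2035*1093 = 5^1 * 11^1*37^1  *  1093^1 = 2224255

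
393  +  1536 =1929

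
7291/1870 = 3 + 1681/1870=3.90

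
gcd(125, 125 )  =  125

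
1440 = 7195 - 5755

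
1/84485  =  1/84485=0.00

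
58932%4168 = 580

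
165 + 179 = 344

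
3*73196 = 219588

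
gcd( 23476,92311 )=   1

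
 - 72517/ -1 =72517 + 0/1 =72517.00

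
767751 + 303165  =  1070916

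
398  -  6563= - 6165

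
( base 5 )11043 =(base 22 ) 1d3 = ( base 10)773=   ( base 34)mp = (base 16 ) 305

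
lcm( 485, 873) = 4365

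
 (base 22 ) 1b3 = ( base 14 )3a1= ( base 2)1011011001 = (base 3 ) 1000000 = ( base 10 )729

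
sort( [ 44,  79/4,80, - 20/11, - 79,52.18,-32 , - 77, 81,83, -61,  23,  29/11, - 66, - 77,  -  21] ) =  [ - 79, - 77, - 77,-66, - 61, - 32, -21, -20/11 , 29/11,79/4, 23, 44,52.18,80,81,  83 ] 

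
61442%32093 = 29349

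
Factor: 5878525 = 5^2*47^1*5003^1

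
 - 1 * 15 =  - 15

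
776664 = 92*8442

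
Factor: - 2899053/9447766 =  - 2^( - 1)*3^2*193^1 * 571^( - 1)*1669^1*8273^( - 1)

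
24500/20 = 1225 = 1225.00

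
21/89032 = 21/89032 = 0.00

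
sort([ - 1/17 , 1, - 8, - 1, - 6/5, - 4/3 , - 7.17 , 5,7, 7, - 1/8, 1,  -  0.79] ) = [ - 8, - 7.17, - 4/3,  -  6/5, - 1, - 0.79, - 1/8,- 1/17,1, 1,  5, 7,7]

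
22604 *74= 1672696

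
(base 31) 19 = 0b101000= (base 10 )40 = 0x28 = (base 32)18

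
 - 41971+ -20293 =  -  62264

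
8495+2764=11259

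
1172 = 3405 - 2233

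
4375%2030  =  315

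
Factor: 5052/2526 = 2^1 = 2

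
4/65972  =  1/16493= 0.00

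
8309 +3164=11473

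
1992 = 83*24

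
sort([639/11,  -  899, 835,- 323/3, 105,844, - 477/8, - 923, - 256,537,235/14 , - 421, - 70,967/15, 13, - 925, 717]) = [ - 925, - 923,- 899, - 421, - 256, -323/3, - 70, - 477/8, 13,235/14, 639/11 , 967/15, 105, 537, 717, 835, 844]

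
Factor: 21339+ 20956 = 42295 = 5^1 * 11^1*769^1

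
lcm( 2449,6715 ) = 208165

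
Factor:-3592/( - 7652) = 898/1913 = 2^1*449^1*1913^( - 1)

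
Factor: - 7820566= -2^1 * 13^1*61^1*4931^1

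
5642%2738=166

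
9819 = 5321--4498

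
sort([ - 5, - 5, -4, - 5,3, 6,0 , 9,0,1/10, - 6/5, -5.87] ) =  [ - 5.87, - 5,-5 ,-5,- 4,-6/5, 0, 0,1/10,3,6,9]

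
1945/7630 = 389/1526 = 0.25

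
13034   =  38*343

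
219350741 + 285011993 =504362734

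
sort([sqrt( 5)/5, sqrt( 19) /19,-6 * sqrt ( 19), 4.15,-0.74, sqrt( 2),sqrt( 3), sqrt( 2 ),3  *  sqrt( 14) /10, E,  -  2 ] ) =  [-6  *sqrt( 19),-2, - 0.74, sqrt( 19) /19,sqrt( 5) /5, 3*sqrt(14) /10, sqrt(2),sqrt(2), sqrt(3) , E, 4.15 ] 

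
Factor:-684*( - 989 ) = 2^2*3^2*19^1 * 23^1 * 43^1 = 676476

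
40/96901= 40/96901= 0.00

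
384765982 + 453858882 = 838624864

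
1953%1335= 618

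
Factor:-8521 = -8521^1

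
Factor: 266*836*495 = 2^3 *3^2*5^1*7^1*11^2*19^2 = 110076120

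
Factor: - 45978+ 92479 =7^2*13^1*73^1 =46501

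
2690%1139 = 412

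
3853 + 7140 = 10993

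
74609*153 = 11415177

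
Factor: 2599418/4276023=2^1*3^( - 1 )*647^ ( - 1 )*2203^(-1)*1299709^1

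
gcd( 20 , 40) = 20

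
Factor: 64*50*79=252800= 2^7 *5^2 * 79^1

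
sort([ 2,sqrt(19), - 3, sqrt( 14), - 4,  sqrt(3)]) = [-4, - 3, sqrt(3 ),2,sqrt( 14), sqrt( 19) ]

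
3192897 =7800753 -4607856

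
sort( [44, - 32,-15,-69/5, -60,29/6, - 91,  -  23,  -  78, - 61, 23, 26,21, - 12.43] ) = [ - 91,  -  78,-61, - 60,  -  32, - 23, - 15,  -  69/5, - 12.43, 29/6, 21, 23 , 26 , 44] 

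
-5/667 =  - 5/667 = - 0.01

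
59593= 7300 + 52293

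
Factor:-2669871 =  - 3^1*889957^1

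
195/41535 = 1/213 = 0.00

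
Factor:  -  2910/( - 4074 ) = 5/7 = 5^1*7^( - 1 ) 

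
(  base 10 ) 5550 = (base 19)F72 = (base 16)15ae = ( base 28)726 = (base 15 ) 19A0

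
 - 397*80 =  - 31760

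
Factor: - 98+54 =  - 2^2*11^1 = - 44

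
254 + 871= 1125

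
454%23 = 17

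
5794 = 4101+1693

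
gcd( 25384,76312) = 8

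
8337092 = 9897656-1560564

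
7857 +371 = 8228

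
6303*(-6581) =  -41480043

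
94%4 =2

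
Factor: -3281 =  - 17^1*193^1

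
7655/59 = 7655/59 = 129.75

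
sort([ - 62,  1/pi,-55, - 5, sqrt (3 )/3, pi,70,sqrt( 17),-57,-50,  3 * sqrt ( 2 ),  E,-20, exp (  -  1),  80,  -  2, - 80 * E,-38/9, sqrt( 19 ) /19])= [ - 80*E, -62, - 57 , - 55, - 50, - 20,- 5, - 38/9,-2, sqrt (19)/19, 1/pi,exp( - 1 ), sqrt( 3 ) /3,E, pi, sqrt( 17 ),3 * sqrt( 2),70 , 80 ]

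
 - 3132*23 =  - 72036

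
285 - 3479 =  - 3194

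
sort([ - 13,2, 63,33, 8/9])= [ - 13, 8/9 , 2, 33 , 63 ] 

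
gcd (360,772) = 4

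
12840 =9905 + 2935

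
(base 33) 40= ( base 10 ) 132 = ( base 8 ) 204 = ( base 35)3R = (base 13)A2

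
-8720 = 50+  - 8770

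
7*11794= 82558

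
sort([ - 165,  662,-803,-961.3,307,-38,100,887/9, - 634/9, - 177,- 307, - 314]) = [-961.3,-803, - 314,- 307, - 177, - 165,-634/9, - 38, 887/9, 100,307, 662]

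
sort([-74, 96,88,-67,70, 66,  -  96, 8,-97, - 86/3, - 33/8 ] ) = [  -  97,-96, - 74, - 67, - 86/3, - 33/8,8,66, 70,88,96]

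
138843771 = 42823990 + 96019781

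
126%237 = 126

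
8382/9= 2794/3=931.33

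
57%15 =12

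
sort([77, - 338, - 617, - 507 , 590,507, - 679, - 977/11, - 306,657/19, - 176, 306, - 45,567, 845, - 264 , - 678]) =[  -  679, - 678,-617 , - 507 , - 338, - 306, - 264 ,-176, - 977/11, - 45, 657/19,77,306, 507,567, 590, 845] 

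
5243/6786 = 5243/6786 = 0.77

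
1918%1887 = 31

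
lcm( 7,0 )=0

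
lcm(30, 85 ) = 510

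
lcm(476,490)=16660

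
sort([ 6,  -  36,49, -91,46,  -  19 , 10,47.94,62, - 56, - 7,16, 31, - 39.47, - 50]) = [  -  91,-56,  -  50, - 39.47 , - 36,  -  19, - 7,6, 10, 16,31,46,47.94,49,62 ] 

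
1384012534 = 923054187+460958347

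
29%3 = 2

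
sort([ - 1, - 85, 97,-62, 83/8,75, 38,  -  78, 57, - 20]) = [ - 85, - 78,-62 , - 20, - 1, 83/8,  38, 57 , 75, 97] 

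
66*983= 64878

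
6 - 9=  - 3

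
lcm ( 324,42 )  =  2268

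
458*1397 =639826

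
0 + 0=0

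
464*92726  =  43024864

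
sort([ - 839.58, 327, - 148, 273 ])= [ - 839.58,-148,273,327] 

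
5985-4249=1736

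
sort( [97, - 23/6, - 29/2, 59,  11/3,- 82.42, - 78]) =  [ - 82.42, - 78 , - 29/2,  -  23/6, 11/3,59, 97]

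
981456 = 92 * 10668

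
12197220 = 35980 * 339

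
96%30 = 6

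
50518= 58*871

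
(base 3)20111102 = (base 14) 1A24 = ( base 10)4736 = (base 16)1280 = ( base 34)43a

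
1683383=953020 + 730363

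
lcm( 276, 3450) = 6900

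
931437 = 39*23883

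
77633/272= 77633/272 =285.42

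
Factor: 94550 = 2^1 * 5^2 * 31^1*61^1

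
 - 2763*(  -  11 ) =30393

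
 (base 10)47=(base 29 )1i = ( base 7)65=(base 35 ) 1c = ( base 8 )57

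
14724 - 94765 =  - 80041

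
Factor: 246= 2^1* 3^1*41^1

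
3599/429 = 8 + 167/429= 8.39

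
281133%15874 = 11275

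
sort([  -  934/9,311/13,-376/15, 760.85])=[ -934/9,  -  376/15,  311/13,  760.85] 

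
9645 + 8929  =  18574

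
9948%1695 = 1473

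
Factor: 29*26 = 2^1*13^1*29^1 = 754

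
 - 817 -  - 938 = 121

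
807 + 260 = 1067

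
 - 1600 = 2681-4281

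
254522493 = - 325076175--579598668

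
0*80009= 0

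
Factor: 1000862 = 2^1*500431^1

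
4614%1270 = 804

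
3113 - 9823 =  - 6710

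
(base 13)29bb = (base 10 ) 6069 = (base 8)13665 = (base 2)1011110110101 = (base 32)5tl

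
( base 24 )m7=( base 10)535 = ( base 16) 217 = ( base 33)G7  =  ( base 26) KF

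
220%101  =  18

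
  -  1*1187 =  - 1187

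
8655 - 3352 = 5303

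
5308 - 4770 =538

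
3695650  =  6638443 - 2942793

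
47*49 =2303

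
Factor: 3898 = 2^1*1949^1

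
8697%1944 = 921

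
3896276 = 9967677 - 6071401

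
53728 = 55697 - 1969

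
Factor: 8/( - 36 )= - 2^1 * 3^( - 2) = - 2/9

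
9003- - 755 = 9758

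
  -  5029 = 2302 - 7331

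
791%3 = 2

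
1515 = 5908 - 4393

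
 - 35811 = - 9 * 3979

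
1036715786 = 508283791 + 528431995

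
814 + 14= 828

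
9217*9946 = 91672282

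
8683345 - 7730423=952922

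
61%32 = 29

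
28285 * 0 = 0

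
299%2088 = 299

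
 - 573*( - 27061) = 15505953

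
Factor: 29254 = 2^1*14627^1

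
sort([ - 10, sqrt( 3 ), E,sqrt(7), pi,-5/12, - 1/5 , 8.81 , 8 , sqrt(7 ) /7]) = [ - 10 , - 5/12, - 1/5,  sqrt(7)/7,sqrt ( 3 ),sqrt( 7) , E, pi, 8, 8.81]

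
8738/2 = 4369 = 4369.00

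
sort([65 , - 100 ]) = [ - 100,65]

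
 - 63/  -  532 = 9/76 = 0.12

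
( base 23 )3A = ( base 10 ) 79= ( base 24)37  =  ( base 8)117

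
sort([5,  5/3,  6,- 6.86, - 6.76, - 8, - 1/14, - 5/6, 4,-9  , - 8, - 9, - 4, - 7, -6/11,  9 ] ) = [-9,  -  9, - 8, - 8,- 7, - 6.86, - 6.76, - 4, - 5/6,-6/11, - 1/14, 5/3,  4 , 5,  6,9]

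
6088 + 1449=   7537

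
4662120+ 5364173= 10026293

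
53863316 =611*88156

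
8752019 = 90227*97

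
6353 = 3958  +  2395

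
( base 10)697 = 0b1010111001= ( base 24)151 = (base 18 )22D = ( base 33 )l4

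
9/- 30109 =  - 1 + 30100/30109 = -0.00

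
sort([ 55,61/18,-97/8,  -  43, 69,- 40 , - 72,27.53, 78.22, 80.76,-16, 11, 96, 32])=[ - 72,  -  43, - 40,  -  16, - 97/8, 61/18, 11,27.53,  32, 55, 69, 78.22,  80.76, 96]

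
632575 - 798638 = -166063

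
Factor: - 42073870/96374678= - 21036935/48187339=- 5^1*1303^1*3229^1*48187339^ ( - 1 ) 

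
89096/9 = 9899+5/9 = 9899.56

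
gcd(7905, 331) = 1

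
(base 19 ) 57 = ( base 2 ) 1100110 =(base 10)102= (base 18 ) 5C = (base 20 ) 52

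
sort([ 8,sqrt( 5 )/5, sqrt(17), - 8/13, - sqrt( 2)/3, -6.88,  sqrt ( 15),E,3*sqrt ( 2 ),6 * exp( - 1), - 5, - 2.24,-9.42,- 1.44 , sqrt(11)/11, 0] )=[-9.42, - 6.88, - 5, - 2.24, - 1.44 , - 8/13, - sqrt( 2)/3, 0,sqrt( 11 )/11, sqrt(5)/5,6*exp( - 1),  E,sqrt( 15), sqrt( 17), 3*sqrt( 2),  8 ] 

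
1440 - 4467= - 3027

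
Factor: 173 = 173^1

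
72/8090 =36/4045 =0.01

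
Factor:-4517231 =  - 19^1*237749^1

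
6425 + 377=6802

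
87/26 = 87/26= 3.35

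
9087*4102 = 37274874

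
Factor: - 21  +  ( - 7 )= - 28  =  - 2^2*7^1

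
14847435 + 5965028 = 20812463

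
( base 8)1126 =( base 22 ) 154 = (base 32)IM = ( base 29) ki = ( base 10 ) 598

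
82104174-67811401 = 14292773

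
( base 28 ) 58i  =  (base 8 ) 10102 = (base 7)15064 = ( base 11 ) 3144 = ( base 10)4162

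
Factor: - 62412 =-2^2*3^1*7^1*743^1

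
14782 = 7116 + 7666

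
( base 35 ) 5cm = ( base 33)610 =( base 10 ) 6567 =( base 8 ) 14647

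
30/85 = 6/17  =  0.35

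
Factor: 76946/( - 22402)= - 23^( - 1 ) * 79^1= - 79/23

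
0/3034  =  0 = 0.00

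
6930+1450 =8380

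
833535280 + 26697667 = 860232947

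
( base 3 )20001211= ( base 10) 4423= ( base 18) dbd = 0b1000101000111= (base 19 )c4f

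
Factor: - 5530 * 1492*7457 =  - 2^3*5^1*7^1*79^1*373^1*  7457^1= - 61525917320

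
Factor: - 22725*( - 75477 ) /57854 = 2^(-1) *3^3 * 5^2*101^1*139^1*181^1* 28927^ (-1) = 1715214825/57854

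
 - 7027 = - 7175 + 148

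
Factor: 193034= 2^1 * 96517^1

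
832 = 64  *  13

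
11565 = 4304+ 7261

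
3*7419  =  22257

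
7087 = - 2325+9412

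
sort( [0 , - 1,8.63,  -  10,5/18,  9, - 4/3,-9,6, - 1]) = [  -  10,  -  9, - 4/3 ,-1,-1 , 0, 5/18,6,8.63,9] 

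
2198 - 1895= 303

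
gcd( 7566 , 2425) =97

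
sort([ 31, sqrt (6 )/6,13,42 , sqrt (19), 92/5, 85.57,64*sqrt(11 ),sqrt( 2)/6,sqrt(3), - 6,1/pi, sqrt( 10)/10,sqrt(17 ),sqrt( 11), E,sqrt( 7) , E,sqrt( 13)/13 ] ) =[ - 6,sqrt(2)/6, sqrt(13)/13 , sqrt(10) /10,1/pi,sqrt ( 6 ) /6, sqrt ( 3),sqrt( 7),E,E,sqrt( 11),sqrt(17),sqrt(19), 13,92/5, 31, 42, 85.57,64*sqrt( 11)]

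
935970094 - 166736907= 769233187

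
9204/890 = 10 + 152/445 = 10.34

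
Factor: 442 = 2^1*13^1 * 17^1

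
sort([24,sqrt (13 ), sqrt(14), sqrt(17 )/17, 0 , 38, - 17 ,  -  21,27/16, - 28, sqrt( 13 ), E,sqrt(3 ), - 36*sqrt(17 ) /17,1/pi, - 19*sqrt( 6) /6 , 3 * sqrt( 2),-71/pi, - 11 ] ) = [-28,  -  71/pi, - 21 ,-17, - 11, - 36*sqrt(17)/17, - 19 *sqrt( 6 ) /6 , 0,sqrt (17) /17 , 1/pi , 27/16 , sqrt(3 ), E,  sqrt( 13 ),  sqrt ( 13),sqrt( 14),3*sqrt(2) , 24, 38]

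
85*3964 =336940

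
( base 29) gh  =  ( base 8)741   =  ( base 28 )h5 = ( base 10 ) 481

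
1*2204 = 2204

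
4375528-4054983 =320545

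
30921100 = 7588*4075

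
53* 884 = 46852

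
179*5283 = 945657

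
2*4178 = 8356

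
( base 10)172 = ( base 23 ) 7B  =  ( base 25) 6M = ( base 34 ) 52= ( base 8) 254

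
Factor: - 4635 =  - 3^2*5^1*103^1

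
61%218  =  61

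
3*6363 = 19089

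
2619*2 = 5238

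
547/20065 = 547/20065=0.03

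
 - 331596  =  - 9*36844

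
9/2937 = 3/979=0.00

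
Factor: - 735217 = -7^1*105031^1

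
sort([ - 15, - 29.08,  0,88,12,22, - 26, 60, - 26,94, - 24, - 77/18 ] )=[-29.08, -26,-26, - 24 , - 15,-77/18 , 0, 12,  22,60,88,94] 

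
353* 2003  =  707059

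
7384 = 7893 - 509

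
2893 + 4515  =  7408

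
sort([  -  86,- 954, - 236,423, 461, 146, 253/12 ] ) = [ - 954, -236, - 86, 253/12,146,423, 461] 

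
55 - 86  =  -31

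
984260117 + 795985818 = 1780245935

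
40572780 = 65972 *615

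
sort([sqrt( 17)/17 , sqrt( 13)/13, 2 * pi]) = [ sqrt( 17) /17, sqrt(13)/13,  2 * pi]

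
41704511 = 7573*5507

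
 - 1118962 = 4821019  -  5939981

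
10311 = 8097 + 2214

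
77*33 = 2541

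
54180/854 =3870/61 = 63.44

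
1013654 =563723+449931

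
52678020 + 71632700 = 124310720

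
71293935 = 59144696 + 12149239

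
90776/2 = 45388= 45388.00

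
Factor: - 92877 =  - 3^1*83^1*373^1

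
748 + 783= 1531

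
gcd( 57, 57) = 57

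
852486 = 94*9069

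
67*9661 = 647287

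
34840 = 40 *871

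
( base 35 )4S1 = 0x16F9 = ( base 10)5881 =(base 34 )52X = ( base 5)142011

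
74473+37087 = 111560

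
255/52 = 4 + 47/52 = 4.90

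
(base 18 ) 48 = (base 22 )3e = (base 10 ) 80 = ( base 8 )120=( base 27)2q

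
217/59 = 217/59 = 3.68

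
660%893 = 660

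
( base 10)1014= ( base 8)1766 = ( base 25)1FE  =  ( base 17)38b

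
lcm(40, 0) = 0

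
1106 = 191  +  915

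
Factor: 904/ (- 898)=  - 2^2*113^1*449^( -1 )=- 452/449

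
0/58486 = 0 = 0.00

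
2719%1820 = 899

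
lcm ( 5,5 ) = 5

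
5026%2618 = 2408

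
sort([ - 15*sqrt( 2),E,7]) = [ - 15 *sqrt(2 ) , E,7]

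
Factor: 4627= 7^1*661^1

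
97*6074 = 589178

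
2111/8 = 2111/8 = 263.88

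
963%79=15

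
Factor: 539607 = 3^1*43^1*47^1 * 89^1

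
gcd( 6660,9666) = 18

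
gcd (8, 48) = 8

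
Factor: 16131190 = 2^1*5^1*19^1*59^1 * 1439^1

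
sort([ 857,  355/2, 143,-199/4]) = [ - 199/4, 143, 355/2, 857]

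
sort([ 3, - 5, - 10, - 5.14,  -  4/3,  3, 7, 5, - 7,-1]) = [ - 10,- 7 , - 5.14, - 5 ,-4/3, -1,  3,  3,5,7]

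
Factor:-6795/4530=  - 3/2 = - 2^( - 1 ) * 3^1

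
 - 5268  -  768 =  - 6036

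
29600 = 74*400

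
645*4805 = 3099225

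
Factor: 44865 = 3^2 * 5^1 * 997^1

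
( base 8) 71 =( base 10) 57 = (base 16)39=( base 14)41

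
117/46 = 117/46=2.54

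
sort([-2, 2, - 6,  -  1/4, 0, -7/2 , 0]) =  [ - 6, - 7/2, - 2 ,-1/4,  0,0, 2 ]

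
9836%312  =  164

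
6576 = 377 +6199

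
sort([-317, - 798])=[ - 798 ,  -  317] 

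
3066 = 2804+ 262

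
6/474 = 1/79= 0.01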